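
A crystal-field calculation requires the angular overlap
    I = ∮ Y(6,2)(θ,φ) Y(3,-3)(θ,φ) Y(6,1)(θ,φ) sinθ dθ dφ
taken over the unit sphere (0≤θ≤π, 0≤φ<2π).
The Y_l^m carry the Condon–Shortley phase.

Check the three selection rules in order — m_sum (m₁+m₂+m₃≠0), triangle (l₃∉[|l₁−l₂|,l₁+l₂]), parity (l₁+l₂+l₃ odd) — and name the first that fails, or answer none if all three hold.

m₁+m₂+m₃ = 2 − 3 + 1 = 0  ✓
triangle: |6−3|=3 ≤ l₃=6 ≤ 6+3=9  ✓
parity: l₁+l₂+l₃ = 15 is odd  ✗

parity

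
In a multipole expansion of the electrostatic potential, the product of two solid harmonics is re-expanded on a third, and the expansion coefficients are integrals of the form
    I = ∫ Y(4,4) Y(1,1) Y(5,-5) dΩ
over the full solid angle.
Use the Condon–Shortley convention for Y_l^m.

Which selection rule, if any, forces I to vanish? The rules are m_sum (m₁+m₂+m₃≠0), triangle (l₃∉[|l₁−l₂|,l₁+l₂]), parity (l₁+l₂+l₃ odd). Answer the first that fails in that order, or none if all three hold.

azimuthal sum: 4 + 1 − 5 = 0  ✓
3 ≤ 5 ≤ 5 (triangle on l)  ✓
L = 4 + 1 + 5 = 10 (even)  ✓

none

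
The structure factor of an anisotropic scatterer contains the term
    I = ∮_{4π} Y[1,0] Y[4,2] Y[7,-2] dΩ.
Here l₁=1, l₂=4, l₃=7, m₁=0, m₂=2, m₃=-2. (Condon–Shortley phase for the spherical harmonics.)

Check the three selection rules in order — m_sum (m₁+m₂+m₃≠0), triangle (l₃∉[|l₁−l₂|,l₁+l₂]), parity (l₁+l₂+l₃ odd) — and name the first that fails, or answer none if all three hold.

m₁+m₂+m₃ = 0 + 2 − 2 = 0  ✓
triangle: |1−4|=3 ≤ l₃=7 ≤ 1+4=5  ✗
parity: l₁+l₂+l₃ = 12 is even

triangle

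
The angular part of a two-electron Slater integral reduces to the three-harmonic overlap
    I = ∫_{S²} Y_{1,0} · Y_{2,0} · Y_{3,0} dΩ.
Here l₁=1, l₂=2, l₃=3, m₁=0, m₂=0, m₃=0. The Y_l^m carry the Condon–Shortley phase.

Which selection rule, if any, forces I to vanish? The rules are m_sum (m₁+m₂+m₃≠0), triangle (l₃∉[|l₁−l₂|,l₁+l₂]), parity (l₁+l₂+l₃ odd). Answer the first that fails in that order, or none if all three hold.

azimuthal sum: 0 + 0 + 0 = 0  ✓
1 ≤ 3 ≤ 3 (triangle on l)  ✓
L = 1 + 2 + 3 = 6 (even)  ✓

none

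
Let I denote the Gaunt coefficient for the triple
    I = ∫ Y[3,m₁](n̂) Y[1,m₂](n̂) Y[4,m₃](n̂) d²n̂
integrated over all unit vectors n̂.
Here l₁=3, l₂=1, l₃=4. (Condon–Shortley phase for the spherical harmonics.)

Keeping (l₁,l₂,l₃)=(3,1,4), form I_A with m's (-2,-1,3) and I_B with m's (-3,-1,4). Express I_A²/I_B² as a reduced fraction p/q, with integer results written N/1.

l's match ⇒ only the (l;m) 3-j factors differ between A and B.
A: triangle coeff Δ(3,1,4) = 1/252; Σ_t [0,0]: t=0:+1/240 = 1/240; (3j)²=1/12 [(3 1 4; -2 -1 3)], sign=-1
B: triangle coeff Δ(3,1,4) = 1/252; Σ_t [0,0]: t=0:+1/1440 = 1/1440; (3j)²=1/9 [(3 1 4; -3 -1 4)], sign=+1
I_A²/I_B² = (1/12)/(1/9) = 3/4

3/4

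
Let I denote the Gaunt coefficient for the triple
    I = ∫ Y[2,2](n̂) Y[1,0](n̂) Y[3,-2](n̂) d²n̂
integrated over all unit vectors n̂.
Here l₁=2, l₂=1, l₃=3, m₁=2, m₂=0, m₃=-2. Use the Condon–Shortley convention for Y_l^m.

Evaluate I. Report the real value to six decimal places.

Rules hold: Σm=0, L=6 even, 1≤3≤3.
N = 5·3·7 = 105
Δ = 0!·4!·2!/7! = 1/105
Racah Σ t=0..0: t=0:+1/4 = 1/4
⇒ 3j(2 1 3; 0 0 0)² = 3/35, sgn -1
Racah Σ t=0..0: t=0:+1/24 = 1/24
⇒ 3j(2 1 3; 2 0 -2)² = 1/21, sgn -1
4πI² = N·(3j₀)²·(3jₘ)² = 3/7
I = +1·√(0.428571/4π) = 0.18467439

0.184674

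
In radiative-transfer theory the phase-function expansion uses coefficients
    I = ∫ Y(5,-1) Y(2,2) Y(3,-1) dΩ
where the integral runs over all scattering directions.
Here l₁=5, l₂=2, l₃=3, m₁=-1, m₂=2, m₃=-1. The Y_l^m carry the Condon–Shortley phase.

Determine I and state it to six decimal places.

-0.092802

m-sum 0 ✓  L=10 even ✓  3≤3≤7 ✓
Π(2lᵢ+1) = 11×5×7 = 385
triangle coeff Δ(5,2,3) = 1/2310
Σ_t [2,2]: t=2:+1/144 = 1/144
(3j)²=10/231 [(5 2 3; 0 0 0)], sign=-1
Σ_t [4,4]: t=4:+1/1152 = 1/1152
(3j)²=1/154 [(5 2 3; -1 2 -1)], sign=+1
⇒ 4πI² = 25/231
I = (-1)√(25/231/(4π)) = -0.09280237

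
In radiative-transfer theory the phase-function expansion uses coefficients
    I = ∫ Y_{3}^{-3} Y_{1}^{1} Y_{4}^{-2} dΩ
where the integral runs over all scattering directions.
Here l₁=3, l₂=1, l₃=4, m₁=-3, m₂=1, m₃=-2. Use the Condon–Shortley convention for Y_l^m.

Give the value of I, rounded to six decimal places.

m-sum = -3 + 1 − 2 = -4 ≠ 0 ⇒ I = 0

0.000000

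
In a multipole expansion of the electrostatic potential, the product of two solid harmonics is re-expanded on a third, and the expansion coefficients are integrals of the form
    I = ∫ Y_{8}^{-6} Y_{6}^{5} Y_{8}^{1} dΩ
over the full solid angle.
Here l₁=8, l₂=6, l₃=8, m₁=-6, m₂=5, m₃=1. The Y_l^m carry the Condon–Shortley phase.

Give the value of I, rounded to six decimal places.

Rules hold: Σm=0, L=22 even, 2≤8≤14.
N = 17·13·17 = 3757
Δ = 6!·10!·6!/23! = 1/13742520792
Racah Σ t=0..6: t=0:+1/41803776000 t=1:−1/435456000 t=2:+1/39813120 t=3:−1/18662400 t=4:+1/39813120 t=5:−1/435456000 t=6:+1/41803776000 = -11/1393459200
⇒ 3j(8 6 8; 0 0 0)² = 600/96577, sgn -1
Racah Σ t=5..6: t=5:−1/31352832000 t=6:+1/6967296000 = 1/8957952000
⇒ 3j(8 6 8; -6 5 1)² = 343/29716, sgn -1
4πI² = N·(3j₀)²·(3jₘ)² = 51450/190969
I = +1·√(0.269415/4π) = 0.14642200

0.146422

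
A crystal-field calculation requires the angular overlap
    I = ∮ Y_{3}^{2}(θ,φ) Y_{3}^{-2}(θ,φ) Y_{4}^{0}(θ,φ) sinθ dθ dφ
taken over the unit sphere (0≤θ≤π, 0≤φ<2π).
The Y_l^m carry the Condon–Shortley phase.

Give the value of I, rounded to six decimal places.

-0.179515

Rules hold: Σm=0, L=10 even, 0≤4≤6.
N = 7·7·9 = 441
Δ = 2!·4!·4!/11! = 1/34650
Racah Σ t=0..2: t=0:+1/72 t=1:−1/16 t=2:+1/72 = -5/144
⇒ 3j(3 3 4; 0 0 0)² = 2/77, sgn -1
Racah Σ t=0..1: t=0:+1/72 t=1:−1/576 = 7/576
⇒ 3j(3 3 4; 2 -2 0)² = 7/198, sgn +1
4πI² = N·(3j₀)²·(3jₘ)² = 49/121
I = -1·√(0.404959/4π) = -0.17951487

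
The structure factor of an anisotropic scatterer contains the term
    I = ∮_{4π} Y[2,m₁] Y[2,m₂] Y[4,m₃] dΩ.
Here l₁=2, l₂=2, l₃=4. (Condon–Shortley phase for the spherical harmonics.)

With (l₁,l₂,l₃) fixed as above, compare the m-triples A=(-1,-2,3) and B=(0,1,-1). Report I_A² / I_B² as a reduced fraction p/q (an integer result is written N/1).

l's match ⇒ only the (l;m) 3-j factors differ between A and B.
A: triangle coeff Δ(2,2,4) = 1/630; Σ_t [0,0]: t=0:+1/144 = 1/144; (3j)²=1/18 [(2 2 4; -1 -2 3)], sign=-1
B: triangle coeff Δ(2,2,4) = 1/630; Σ_t [0,0]: t=0:+1/24 = 1/24; (3j)²=1/21 [(2 2 4; 0 1 -1)], sign=-1
I_A²/I_B² = (1/18)/(1/21) = 7/6

7/6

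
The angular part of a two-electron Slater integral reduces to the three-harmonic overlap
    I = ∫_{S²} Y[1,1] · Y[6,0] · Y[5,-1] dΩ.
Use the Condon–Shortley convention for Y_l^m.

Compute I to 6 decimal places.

0.158246

m-sum 0 ✓  L=12 even ✓  5≤5≤7 ✓
Π(2lᵢ+1) = 3×13×11 = 429
triangle coeff Δ(1,6,5) = 1/858
Σ_t [1,1]: t=1:−1/14400 = -1/14400
(3j)²=6/143 [(1 6 5; 0 0 0)], sign=+1
Σ_t [0,0]: t=0:+1/34560 = 1/34560
(3j)²=5/286 [(1 6 5; 1 0 -1)], sign=+1
⇒ 4πI² = 45/143
I = (+1)√(45/143/(4π)) = 0.15824621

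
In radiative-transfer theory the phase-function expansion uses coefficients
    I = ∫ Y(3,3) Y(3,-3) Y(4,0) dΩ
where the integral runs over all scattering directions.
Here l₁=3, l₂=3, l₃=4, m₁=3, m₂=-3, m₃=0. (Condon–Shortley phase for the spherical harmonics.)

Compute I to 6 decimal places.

-0.076935

Checks pass: Σm=0; 10 even; l₃=4∈[0,6].
(2·3+1)(2·3+1)(2·4+1) = 441
Δ: 2! 4! 4! / 11! → 1/34650
sum: t=0:+1/72 t=1:−1/16 t=2:+1/72 = -5/144
3j²(3 3 4; 0 0 0) = Δ·Π!·Σ² = 2/77  (sign -1)
sum: t=0:+1/1152 = 1/1152
3j²(3 3 4; 3 -3 0) = Δ·Π!·Σ² = 1/154  (sign +1)
combine: 4πI² = 441·2/77·1/154 = 9/121
take √, sign -1: I = -0.07693494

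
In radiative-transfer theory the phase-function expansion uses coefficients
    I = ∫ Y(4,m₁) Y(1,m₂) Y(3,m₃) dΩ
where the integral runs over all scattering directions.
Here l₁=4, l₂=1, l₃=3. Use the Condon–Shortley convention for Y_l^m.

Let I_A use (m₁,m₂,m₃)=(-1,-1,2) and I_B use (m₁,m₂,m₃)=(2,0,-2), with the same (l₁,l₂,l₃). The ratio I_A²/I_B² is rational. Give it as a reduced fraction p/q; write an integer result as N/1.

Same 4,1,3: normalisation and zero-m 3j drop out of the ratio.
A: Δ: 2! 6! 0! / 9! → 1/252; sum: t=0:+1/240 = 1/240; 3j²(4 1 3; -1 -1 2) = Δ·Π!·Σ² = 1/84  (sign -1)
B: Δ: 2! 6! 0! / 9! → 1/252; sum: t=1:−1/120 = -1/120; 3j²(4 1 3; 2 0 -2) = Δ·Π!·Σ² = 1/21  (sign +1)
I_A²/I_B² = (1/84)/(1/21) = 1/4

1/4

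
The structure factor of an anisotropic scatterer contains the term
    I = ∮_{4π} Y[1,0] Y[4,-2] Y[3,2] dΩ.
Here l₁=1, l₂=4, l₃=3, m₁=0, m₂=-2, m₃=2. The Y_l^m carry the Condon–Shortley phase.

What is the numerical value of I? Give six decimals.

Checks pass: Σm=0; 8 even; l₃=3∈[3,5].
(2·1+1)(2·4+1)(2·3+1) = 189
Δ: 2! 0! 6! / 9! → 1/252
sum: t=1:−1/36 = -1/36
3j²(1 4 3; 0 0 0) = Δ·Π!·Σ² = 4/63  (sign +1)
sum: t=1:−1/120 = -1/120
3j²(1 4 3; 0 -2 2) = Δ·Π!·Σ² = 1/21  (sign +1)
combine: 4πI² = 189·4/63·1/21 = 4/7
take √, sign +1: I = 0.21324362

0.213244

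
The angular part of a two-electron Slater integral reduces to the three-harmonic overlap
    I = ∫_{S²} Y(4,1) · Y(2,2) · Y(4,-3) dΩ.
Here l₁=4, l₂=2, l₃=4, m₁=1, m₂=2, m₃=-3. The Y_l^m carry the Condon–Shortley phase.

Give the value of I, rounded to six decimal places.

0.159270

Rules hold: Σm=0, L=10 even, 2≤4≤6.
N = 9·5·9 = 405
Δ = 2!·6!·2!/11! = 1/13860
Racah Σ t=0..2: t=0:+1/192 t=1:−1/36 t=2:+1/192 = -5/288
⇒ 3j(4 2 4; 0 0 0)² = 20/693, sgn -1
Racah Σ t=2..2: t=2:+1/480 = 1/480
⇒ 3j(4 2 4; 1 2 -3)² = 3/110, sgn -1
4πI² = N·(3j₀)²·(3jₘ)² = 270/847
I = +1·√(0.318772/4π) = 0.15927046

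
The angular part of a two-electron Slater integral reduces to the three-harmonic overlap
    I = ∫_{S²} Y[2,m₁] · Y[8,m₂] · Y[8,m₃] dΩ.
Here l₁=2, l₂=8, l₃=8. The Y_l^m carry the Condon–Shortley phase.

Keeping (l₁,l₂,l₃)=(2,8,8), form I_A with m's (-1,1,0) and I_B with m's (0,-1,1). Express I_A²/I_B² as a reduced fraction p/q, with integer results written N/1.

12/529

Same 2,8,8: normalisation and zero-m 3j drop out of the ratio.
A: Δ: 2! 2! 14! / 19! → 1/348840; sum: t=1:−1/58060800 t=2:+1/50803200 = 1/406425600; 3j²(2 8 8; -1 1 0) = Δ·Π!·Σ² = 1/3230  (sign +1)
B: Δ: 2! 2! 14! / 19! → 1/348840; sum: t=0:+1/101606400 t=1:−1/29030400 t=2:+1/174182400 = -23/1219276800; 3j²(2 8 8; 0 -1 1) = Δ·Π!·Σ² = 529/38760  (sign +1)
I_A²/I_B² = (1/3230)/(529/38760) = 12/529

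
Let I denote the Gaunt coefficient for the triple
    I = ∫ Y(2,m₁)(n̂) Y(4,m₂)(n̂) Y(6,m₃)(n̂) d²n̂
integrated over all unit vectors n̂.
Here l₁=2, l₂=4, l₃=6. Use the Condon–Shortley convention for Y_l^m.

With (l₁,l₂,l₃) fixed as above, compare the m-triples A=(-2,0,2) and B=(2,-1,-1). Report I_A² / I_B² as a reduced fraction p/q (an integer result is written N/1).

l's match ⇒ only the (l;m) 3-j factors differ between A and B.
A: triangle coeff Δ(2,4,6) = 1/6435; Σ_t [0,0]: t=0:+1/13824 = 1/13824; (3j)²=14/1287 [(2 4 6; -2 0 2)], sign=+1
B: triangle coeff Δ(2,4,6) = 1/6435; Σ_t [0,0]: t=0:+1/17280 = 1/17280; (3j)²=7/1287 [(2 4 6; 2 -1 -1)], sign=-1
I_A²/I_B² = (14/1287)/(7/1287) = 2/1

2/1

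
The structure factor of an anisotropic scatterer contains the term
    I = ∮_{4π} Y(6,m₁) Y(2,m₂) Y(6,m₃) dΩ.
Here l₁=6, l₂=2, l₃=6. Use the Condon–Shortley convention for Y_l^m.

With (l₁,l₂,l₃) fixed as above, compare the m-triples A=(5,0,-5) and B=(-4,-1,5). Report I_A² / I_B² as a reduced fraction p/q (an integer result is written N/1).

Same 6,2,6: normalisation and zero-m 3j drop out of the ratio.
A: Δ: 2! 10! 2! / 15! → 1/90090; sum: t=0:+1/1451520 t=1:−1/3628800 = 1/2419200; 3j²(6 2 6; 5 0 -5) = Δ·Π!·Σ² = 11/910  (sign -1)
B: Δ: 2! 10! 2! / 15! → 1/90090; sum: t=0:+1/7257600 t=1:−1/725760 = -1/806400; 3j²(6 2 6; -4 -1 5) = Δ·Π!·Σ² = 27/910  (sign +1)
I_A²/I_B² = (11/910)/(27/910) = 11/27

11/27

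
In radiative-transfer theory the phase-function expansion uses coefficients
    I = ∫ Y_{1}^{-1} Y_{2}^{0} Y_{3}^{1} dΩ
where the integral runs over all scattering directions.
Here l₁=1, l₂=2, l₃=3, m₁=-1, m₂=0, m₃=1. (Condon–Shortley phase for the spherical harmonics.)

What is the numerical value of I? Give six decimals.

Rules hold: Σm=0, L=6 even, 1≤3≤3.
N = 3·5·7 = 105
Δ = 0!·2!·4!/7! = 1/105
Racah Σ t=0..0: t=0:+1/4 = 1/4
⇒ 3j(1 2 3; 0 0 0)² = 3/35, sgn -1
Racah Σ t=0..0: t=0:+1/8 = 1/8
⇒ 3j(1 2 3; -1 0 1)² = 2/35, sgn +1
4πI² = N·(3j₀)²·(3jₘ)² = 18/35
I = -1·√(0.514286/4π) = -0.20230066

-0.202301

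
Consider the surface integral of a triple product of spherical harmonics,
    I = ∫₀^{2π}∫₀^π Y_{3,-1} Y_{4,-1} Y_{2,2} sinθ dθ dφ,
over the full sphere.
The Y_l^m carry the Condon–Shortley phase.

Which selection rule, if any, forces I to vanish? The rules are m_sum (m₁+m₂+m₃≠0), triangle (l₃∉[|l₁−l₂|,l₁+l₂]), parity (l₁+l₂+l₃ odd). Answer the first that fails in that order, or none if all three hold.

parity

azimuthal sum: -1 − 1 + 2 = 0  ✓
1 ≤ 2 ≤ 7 (triangle on l)  ✓
L = 3 + 4 + 2 = 9 (odd)  ✗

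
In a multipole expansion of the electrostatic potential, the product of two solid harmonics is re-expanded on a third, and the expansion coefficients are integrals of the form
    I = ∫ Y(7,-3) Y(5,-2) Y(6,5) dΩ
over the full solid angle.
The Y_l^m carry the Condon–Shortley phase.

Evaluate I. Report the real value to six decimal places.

Rules hold: Σm=0, L=18 even, 2≤6≤12.
N = 15·11·13 = 2145
Δ = 6!·8!·4!/19! = 1/174594420
Racah Σ t=1..5: t=1:−1/4147200 t=2:+1/207360 t=3:−1/82944 t=4:+1/207360 t=5:−1/4147200 = -1/345600
⇒ 3j(7 5 6; 0 0 0)² = 420/46189, sgn -1
Racah Σ t=2..3: t=2:+1/11612160 t=3:−1/4354560 = -1/6967296
⇒ 3j(7 5 6; -3 -2 5)² = 625/50388, sgn +1
4πI² = N·(3j₀)²·(3jₘ)² = 328125/1356277
I = -1·√(0.241931/4π) = -0.13875241

-0.138752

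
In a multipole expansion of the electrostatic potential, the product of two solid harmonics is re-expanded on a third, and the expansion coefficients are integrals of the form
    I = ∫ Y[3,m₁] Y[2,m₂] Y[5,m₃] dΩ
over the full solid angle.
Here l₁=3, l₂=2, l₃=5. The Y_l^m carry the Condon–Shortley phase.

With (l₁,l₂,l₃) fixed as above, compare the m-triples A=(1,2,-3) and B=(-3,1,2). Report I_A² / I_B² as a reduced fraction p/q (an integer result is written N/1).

Shared (l₁,l₂,l₃)=(3,2,5): N and (l;000)² cancel in I_A²/I_B².
A: Δ = 0!·6!·4!/11! = 1/2310; Racah Σ t=0..0: t=0:+1/1152 = 1/1152; ⇒ 3j(3 2 5; 1 2 -3)² = 1/33, sgn +1
B: Δ = 0!·6!·4!/11! = 1/2310; Racah Σ t=0..0: t=0:+1/4320 = 1/4320; ⇒ 3j(3 2 5; -3 1 2)² = 1/330, sgn -1
I_A²/I_B² = (1/33)/(1/330) = 10/1

10/1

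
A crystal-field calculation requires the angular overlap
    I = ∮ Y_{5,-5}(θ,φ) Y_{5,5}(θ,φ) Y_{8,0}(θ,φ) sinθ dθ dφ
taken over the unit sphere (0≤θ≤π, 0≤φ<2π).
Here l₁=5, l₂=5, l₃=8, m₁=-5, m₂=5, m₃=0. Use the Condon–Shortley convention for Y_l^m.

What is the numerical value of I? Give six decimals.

-0.009695

Checks pass: Σm=0; 18 even; l₃=8∈[0,10].
(2·5+1)(2·5+1)(2·8+1) = 2057
Δ: 2! 8! 8! / 19! → 1/37413090
sum: t=0:+1/1036800 t=1:−1/331776 t=2:+1/1036800 = -1/921600
3j²(5 5 8; 0 0 0) = Δ·Π!·Σ² = 490/46189  (sign -1)
sum: t=2:+1/3251404800 = 1/3251404800
3j²(5 5 8; -5 5 0) = Δ·Π!·Σ² = 5/92378  (sign +1)
combine: 4πI² = 2057·490/46189·5/92378 = 1225/1037153
take √, sign -1: I = -0.00969486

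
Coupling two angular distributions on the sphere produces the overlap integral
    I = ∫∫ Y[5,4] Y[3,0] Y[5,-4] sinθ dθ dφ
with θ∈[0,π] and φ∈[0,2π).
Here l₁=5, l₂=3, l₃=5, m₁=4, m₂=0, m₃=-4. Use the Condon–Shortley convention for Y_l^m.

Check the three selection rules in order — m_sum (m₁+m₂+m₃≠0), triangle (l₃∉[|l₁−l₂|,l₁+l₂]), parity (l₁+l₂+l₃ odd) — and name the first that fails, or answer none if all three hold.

parity

m₁+m₂+m₃ = 4 + 0 − 4 = 0  ✓
triangle: |5−3|=2 ≤ l₃=5 ≤ 5+3=8  ✓
parity: l₁+l₂+l₃ = 13 is odd  ✗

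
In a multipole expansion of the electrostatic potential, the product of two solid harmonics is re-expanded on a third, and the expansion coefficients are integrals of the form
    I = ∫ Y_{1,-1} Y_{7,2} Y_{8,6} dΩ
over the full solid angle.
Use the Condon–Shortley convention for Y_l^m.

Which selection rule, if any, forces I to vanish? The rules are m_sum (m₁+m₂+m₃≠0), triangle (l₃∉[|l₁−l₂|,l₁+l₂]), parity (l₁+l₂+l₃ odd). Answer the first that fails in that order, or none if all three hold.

m₁+m₂+m₃ = -1 + 2 + 6 = 7  ✗
triangle: |1−7|=6 ≤ l₃=8 ≤ 1+7=8
parity: l₁+l₂+l₃ = 16 is even

m_sum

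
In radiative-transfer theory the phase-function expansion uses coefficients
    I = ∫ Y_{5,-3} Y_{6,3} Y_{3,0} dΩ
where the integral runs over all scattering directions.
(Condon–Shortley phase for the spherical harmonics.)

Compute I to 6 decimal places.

0.036034

Rules hold: Σm=0, L=14 even, 1≤3≤11.
N = 11·13·7 = 1001
Δ = 8!·2!·4!/15! = 1/675675
Racah Σ t=3..5: t=3:−1/8640 t=4:+1/2304 t=5:−1/8640 = 7/34560
⇒ 3j(5 6 3; 0 0 0)² = 7/429, sgn -1
Racah Σ t=6..8: t=6:+1/17280 t=7:−1/20160 t=8:+1/483840 = 1/96768
⇒ 3j(5 6 3; -3 3 0)² = 1/1001, sgn -1
4πI² = N·(3j₀)²·(3jₘ)² = 7/429
I = +1·√(0.016317/4π) = 0.03603425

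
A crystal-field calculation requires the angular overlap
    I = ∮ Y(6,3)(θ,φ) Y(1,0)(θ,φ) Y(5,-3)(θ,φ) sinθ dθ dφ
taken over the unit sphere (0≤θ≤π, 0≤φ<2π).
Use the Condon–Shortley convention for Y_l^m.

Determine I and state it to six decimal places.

Checks pass: Σm=0; 12 even; l₃=5∈[5,7].
(2·6+1)(2·1+1)(2·5+1) = 429
Δ: 2! 10! 0! / 13! → 1/858
sum: t=1:−1/14400 = -1/14400
3j²(6 1 5; 0 0 0) = Δ·Π!·Σ² = 6/143  (sign +1)
sum: t=1:−1/80640 = -1/80640
3j²(6 1 5; 3 0 -3) = Δ·Π!·Σ² = 9/286  (sign -1)
combine: 4πI² = 429·6/143·9/286 = 81/143
take √, sign -1: I = -0.21230956

-0.212310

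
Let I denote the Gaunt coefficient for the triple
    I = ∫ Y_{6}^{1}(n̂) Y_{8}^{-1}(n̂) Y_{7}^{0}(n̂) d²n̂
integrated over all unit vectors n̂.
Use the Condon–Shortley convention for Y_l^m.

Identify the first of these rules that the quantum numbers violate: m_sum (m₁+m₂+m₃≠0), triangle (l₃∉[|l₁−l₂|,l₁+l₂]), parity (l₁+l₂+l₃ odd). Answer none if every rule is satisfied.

m₁+m₂+m₃ = 1 − 1 + 0 = 0  ✓
triangle: |6−8|=2 ≤ l₃=7 ≤ 6+8=14  ✓
parity: l₁+l₂+l₃ = 21 is odd  ✗

parity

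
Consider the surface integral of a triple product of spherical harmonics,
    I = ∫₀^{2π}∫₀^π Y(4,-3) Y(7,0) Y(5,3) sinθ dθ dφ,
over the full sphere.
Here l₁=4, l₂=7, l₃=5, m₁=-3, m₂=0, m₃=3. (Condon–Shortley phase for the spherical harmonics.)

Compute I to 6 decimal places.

Checks pass: Σm=0; 16 even; l₃=5∈[3,11].
(2·4+1)(2·7+1)(2·5+1) = 1485
Δ: 6! 2! 8! / 17! → 1/6126120
sum: t=2:+1/69120 t=3:−1/20736 t=4:+1/69120 = -1/51840
3j²(4 7 5; 0 0 0) = Δ·Π!·Σ² = 280/21879  (sign +1)
sum: t=5:−1/345600 t=6:+1/3628800 = -19/7257600
3j²(4 7 5; -3 0 3) = Δ·Π!·Σ² = 2527/218790  (sign -1)
combine: 4πI² = 1485·280/21879·2527/218790 = 353780/1611753
take √, sign -1: I = -0.13216378

-0.132164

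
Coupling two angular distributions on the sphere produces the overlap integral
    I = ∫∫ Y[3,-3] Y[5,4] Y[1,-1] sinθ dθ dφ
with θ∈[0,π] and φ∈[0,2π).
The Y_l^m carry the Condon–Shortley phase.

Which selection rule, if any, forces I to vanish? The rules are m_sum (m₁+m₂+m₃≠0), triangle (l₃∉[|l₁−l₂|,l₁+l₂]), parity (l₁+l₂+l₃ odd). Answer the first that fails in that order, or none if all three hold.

triangle

Σmᵢ = 0  ✓
l₃∈[|l₁−l₂|,l₁+l₂]=[2,8], have l₃=1  ✗
Σlᵢ = 9 ⇒ odd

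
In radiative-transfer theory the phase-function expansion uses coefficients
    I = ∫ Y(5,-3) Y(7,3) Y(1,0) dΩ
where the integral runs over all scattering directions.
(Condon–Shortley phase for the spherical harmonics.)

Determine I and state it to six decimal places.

0.000000

triangle: need 2≤l₃≤12, have 1; I=0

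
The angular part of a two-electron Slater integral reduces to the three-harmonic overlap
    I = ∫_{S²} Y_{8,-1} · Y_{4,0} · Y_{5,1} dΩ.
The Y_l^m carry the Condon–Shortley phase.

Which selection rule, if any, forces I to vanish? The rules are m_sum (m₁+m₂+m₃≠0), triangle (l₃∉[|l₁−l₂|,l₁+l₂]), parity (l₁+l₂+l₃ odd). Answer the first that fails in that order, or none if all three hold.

Σmᵢ = 0  ✓
l₃∈[|l₁−l₂|,l₁+l₂]=[4,12], have l₃=5  ✓
Σlᵢ = 17 ⇒ odd  ✗

parity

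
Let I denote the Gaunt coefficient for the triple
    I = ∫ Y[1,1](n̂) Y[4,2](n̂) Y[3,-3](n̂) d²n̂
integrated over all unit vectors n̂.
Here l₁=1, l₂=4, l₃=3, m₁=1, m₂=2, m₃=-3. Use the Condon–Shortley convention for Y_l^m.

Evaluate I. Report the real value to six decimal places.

0.061558

Checks pass: Σm=0; 8 even; l₃=3∈[3,5].
(2·1+1)(2·4+1)(2·3+1) = 189
Δ: 2! 0! 6! / 9! → 1/252
sum: t=1:−1/36 = -1/36
3j²(1 4 3; 0 0 0) = Δ·Π!·Σ² = 4/63  (sign +1)
sum: t=0:+1/1440 = 1/1440
3j²(1 4 3; 1 2 -3) = Δ·Π!·Σ² = 1/252  (sign +1)
combine: 4πI² = 189·4/63·1/252 = 1/21
take √, sign +1: I = 0.06155813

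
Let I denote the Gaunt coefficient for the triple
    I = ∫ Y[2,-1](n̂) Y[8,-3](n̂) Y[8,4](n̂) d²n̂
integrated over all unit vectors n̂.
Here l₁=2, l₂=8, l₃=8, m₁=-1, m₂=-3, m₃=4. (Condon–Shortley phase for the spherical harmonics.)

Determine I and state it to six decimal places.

0.146979

Rules hold: Σm=0, L=18 even, 6≤8≤10.
N = 5·17·17 = 1445
Δ = 2!·2!·14!/19! = 1/348840
Racah Σ t=0..2: t=0:+1/116121600 t=1:−1/25401600 t=2:+1/116121600 = -1/45158400
⇒ 3j(2 8 8; 0 0 0)² = 24/1615, sgn -1
Racah Σ t=1..2: t=1:−1/174182400 t=2:+1/479001600 = -1/273715200
⇒ 3j(2 8 8; -1 -3 4)² = 49/3876, sgn -1
4πI² = N·(3j₀)²·(3jₘ)² = 98/361
I = +1·√(0.271468/4π) = 0.14697873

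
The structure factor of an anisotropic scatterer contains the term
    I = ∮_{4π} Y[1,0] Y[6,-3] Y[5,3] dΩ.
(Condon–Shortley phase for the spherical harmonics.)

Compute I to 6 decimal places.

Checks pass: Σm=0; 12 even; l₃=5∈[5,7].
(2·1+1)(2·6+1)(2·5+1) = 429
Δ: 2! 0! 10! / 13! → 1/858
sum: t=1:−1/14400 = -1/14400
3j²(1 6 5; 0 0 0) = Δ·Π!·Σ² = 6/143  (sign +1)
sum: t=1:−1/80640 = -1/80640
3j²(1 6 5; 0 -3 3) = Δ·Π!·Σ² = 9/286  (sign -1)
combine: 4πI² = 429·6/143·9/286 = 81/143
take √, sign -1: I = -0.21230956

-0.212310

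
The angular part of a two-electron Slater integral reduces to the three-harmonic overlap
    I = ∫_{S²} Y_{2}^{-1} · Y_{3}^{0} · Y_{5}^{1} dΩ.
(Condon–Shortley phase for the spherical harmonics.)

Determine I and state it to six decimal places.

m-sum 0 ✓  L=10 even ✓  1≤5≤5 ✓
Π(2lᵢ+1) = 5×7×11 = 385
triangle coeff Δ(2,3,5) = 1/2310
Σ_t [0,0]: t=0:+1/144 = 1/144
(3j)²=10/231 [(2 3 5; 0 0 0)], sign=-1
Σ_t [0,0]: t=0:+1/216 = 1/216
(3j)²=8/231 [(2 3 5; -1 0 1)], sign=+1
⇒ 4πI² = 400/693
I = (-1)√(400/693/(4π)) = -0.21431790

-0.214318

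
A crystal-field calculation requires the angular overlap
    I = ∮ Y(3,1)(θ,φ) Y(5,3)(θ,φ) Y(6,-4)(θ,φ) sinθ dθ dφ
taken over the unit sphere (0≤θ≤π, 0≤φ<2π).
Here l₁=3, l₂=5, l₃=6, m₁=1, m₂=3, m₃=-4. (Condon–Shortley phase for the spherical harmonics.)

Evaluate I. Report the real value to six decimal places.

0.113950

m-sum 0 ✓  L=14 even ✓  2≤6≤8 ✓
Π(2lᵢ+1) = 7×11×13 = 1001
triangle coeff Δ(3,5,6) = 1/675675
Σ_t [0,2]: t=0:+1/8640 t=1:−1/2304 t=2:+1/8640 = -7/34560
(3j)²=7/429 [(3 5 6; 0 0 0)], sign=-1
Σ_t [0,2]: t=0:+1/322560 t=1:−1/30240 t=2:+1/69120 = -1/64512
(3j)²=10/1001 [(3 5 6; 1 3 -4)], sign=-1
⇒ 4πI² = 70/429
I = (+1)√(70/429/(4π)) = 0.11395029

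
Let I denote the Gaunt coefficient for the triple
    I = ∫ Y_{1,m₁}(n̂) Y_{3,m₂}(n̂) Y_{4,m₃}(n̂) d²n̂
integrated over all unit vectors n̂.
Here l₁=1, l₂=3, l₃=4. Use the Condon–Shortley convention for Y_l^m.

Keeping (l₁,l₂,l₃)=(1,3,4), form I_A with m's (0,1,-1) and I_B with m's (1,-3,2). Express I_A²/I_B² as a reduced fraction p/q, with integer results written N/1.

Shared (l₁,l₂,l₃)=(1,3,4): N and (l;000)² cancel in I_A²/I_B².
A: Δ = 0!·2!·6!/9! = 1/252; Racah Σ t=0..0: t=0:+1/48 = 1/48; ⇒ 3j(1 3 4; 0 1 -1)² = 5/84, sgn -1
B: Δ = 0!·2!·6!/9! = 1/252; Racah Σ t=0..0: t=0:+1/1440 = 1/1440; ⇒ 3j(1 3 4; 1 -3 2)² = 1/252, sgn +1
I_A²/I_B² = (5/84)/(1/252) = 15/1

15/1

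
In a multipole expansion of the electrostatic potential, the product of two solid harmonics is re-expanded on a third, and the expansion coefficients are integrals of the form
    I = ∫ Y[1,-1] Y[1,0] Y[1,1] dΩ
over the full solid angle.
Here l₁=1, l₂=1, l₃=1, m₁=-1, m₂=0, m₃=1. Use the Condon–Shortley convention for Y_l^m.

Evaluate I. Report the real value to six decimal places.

0.000000

Σlᵢ=3 odd — θ-integrand is odd under cosθ→−cosθ; I=0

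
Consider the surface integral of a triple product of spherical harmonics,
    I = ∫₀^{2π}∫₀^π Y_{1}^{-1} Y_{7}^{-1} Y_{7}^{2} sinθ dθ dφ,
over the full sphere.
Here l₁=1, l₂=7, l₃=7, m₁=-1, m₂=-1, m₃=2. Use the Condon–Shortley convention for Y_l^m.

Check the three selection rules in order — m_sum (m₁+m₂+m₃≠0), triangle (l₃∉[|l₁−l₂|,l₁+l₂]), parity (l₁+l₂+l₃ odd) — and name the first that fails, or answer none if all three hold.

parity

azimuthal sum: -1 − 1 + 2 = 0  ✓
6 ≤ 7 ≤ 8 (triangle on l)  ✓
L = 1 + 7 + 7 = 15 (odd)  ✗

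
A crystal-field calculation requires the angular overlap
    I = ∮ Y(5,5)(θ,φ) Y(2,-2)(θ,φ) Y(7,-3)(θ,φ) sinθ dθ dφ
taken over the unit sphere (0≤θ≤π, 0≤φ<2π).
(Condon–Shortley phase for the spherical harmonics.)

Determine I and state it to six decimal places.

-0.011332

m-sum 0 ✓  L=14 even ✓  3≤7≤7 ✓
Π(2lᵢ+1) = 11×5×15 = 825
triangle coeff Δ(5,2,7) = 1/15015
Σ_t [0,0]: t=0:+1/57600 = 1/57600
(3j)²=21/715 [(5 2 7; 0 0 0)], sign=-1
Σ_t [0,0]: t=0:+1/87091200 = 1/87091200
(3j)²=1/15015 [(5 2 7; 5 -2 -3)], sign=+1
⇒ 4πI² = 3/1859
I = (-1)√(3/1859/(4π)) = -0.01133225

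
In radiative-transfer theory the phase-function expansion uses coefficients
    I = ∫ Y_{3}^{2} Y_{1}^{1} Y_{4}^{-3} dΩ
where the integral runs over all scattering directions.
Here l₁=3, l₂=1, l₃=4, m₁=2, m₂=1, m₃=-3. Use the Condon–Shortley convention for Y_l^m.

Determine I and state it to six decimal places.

Checks pass: Σm=0; 8 even; l₃=4∈[2,4].
(2·3+1)(2·1+1)(2·4+1) = 189
Δ: 0! 6! 2! / 9! → 1/252
sum: t=0:+1/36 = 1/36
3j²(3 1 4; 0 0 0) = Δ·Π!·Σ² = 4/63  (sign +1)
sum: t=0:+1/240 = 1/240
3j²(3 1 4; 2 1 -3) = Δ·Π!·Σ² = 1/12  (sign -1)
combine: 4πI² = 189·4/63·1/12 = 1/1
take √, sign -1: I = -0.28209479

-0.282095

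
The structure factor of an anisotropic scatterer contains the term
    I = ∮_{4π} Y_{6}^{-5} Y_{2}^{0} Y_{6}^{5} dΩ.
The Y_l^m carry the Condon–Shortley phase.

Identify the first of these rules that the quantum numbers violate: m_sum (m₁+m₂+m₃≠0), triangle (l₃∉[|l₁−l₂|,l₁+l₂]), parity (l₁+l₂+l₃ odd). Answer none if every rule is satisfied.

none

Σmᵢ = 0  ✓
l₃∈[|l₁−l₂|,l₁+l₂]=[4,8], have l₃=6  ✓
Σlᵢ = 14 ⇒ even  ✓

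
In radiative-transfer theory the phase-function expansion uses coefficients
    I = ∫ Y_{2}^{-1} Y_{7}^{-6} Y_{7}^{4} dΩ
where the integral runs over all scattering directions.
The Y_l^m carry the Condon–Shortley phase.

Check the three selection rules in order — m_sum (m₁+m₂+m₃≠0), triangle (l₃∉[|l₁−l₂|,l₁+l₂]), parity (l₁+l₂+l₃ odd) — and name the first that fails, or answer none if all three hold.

m_sum

Σmᵢ = -3  ✗
l₃∈[|l₁−l₂|,l₁+l₂]=[5,9], have l₃=7
Σlᵢ = 16 ⇒ even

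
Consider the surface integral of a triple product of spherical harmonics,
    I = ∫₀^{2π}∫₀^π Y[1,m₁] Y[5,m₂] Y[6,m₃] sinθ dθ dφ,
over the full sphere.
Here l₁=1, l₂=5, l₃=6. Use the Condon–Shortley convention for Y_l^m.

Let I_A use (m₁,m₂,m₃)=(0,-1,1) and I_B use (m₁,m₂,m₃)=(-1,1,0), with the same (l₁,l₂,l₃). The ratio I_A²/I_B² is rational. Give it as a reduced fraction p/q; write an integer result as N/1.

l's match ⇒ only the (l;m) 3-j factors differ between A and B.
A: triangle coeff Δ(1,5,6) = 1/858; Σ_t [0,0]: t=0:+1/17280 = 1/17280; (3j)²=35/858 [(1 5 6; 0 -1 1)], sign=-1
B: triangle coeff Δ(1,5,6) = 1/858; Σ_t [0,0]: t=0:+1/34560 = 1/34560; (3j)²=5/286 [(1 5 6; -1 1 0)], sign=+1
I_A²/I_B² = (35/858)/(5/286) = 7/3

7/3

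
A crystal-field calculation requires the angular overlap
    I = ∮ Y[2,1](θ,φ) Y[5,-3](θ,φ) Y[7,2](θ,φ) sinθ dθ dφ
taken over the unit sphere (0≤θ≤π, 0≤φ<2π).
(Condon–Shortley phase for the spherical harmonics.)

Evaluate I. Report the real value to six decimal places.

0.107507

m-sum 0 ✓  L=14 even ✓  3≤7≤7 ✓
Π(2lᵢ+1) = 5×11×15 = 825
triangle coeff Δ(2,5,7) = 1/15015
Σ_t [0,0]: t=0:+1/57600 = 1/57600
(3j)²=21/715 [(2 5 7; 0 0 0)], sign=-1
Σ_t [0,0]: t=0:+1/483840 = 1/483840
(3j)²=6/1001 [(2 5 7; 1 -3 2)], sign=-1
⇒ 4πI² = 270/1859
I = (+1)√(270/1859/(4π)) = 0.10750713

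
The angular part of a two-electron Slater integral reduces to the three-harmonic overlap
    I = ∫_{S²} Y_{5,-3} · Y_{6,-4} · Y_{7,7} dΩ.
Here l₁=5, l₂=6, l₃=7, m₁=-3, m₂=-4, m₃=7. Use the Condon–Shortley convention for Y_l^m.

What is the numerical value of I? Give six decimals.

-0.183405

Checks pass: Σm=0; 18 even; l₃=7∈[1,11].
(2·5+1)(2·6+1)(2·7+1) = 2145
Δ: 4! 6! 8! / 19! → 1/174594420
sum: t=0:+1/4147200 t=1:−1/207360 t=2:+1/82944 t=3:−1/207360 t=4:+1/4147200 = 1/345600
3j²(5 6 7; 0 0 0) = Δ·Π!·Σ² = 420/46189  (sign -1)
sum: t=2:+1/116121600 = 1/116121600
3j²(5 6 7; -3 -4 7) = Δ·Π!·Σ² = 7/323  (sign +1)
combine: 4πI² = 2145·420/46189·7/323 = 44100/104329
take √, sign -1: I = -0.18340528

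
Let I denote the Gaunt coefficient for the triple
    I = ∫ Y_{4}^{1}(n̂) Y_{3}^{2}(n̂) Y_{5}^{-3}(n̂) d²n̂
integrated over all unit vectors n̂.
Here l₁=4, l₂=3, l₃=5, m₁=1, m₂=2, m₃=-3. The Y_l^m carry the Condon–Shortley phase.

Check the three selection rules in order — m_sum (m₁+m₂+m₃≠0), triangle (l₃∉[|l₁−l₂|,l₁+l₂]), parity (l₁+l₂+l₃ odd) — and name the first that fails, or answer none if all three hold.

none

Σmᵢ = 0  ✓
l₃∈[|l₁−l₂|,l₁+l₂]=[1,7], have l₃=5  ✓
Σlᵢ = 12 ⇒ even  ✓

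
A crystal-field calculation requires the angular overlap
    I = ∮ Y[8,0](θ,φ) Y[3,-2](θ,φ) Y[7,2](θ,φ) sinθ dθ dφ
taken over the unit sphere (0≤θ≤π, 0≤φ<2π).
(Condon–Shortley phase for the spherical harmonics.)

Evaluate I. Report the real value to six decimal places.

Rules hold: Σm=0, L=18 even, 5≤7≤11.
N = 17·7·15 = 1785
Δ = 4!·12!·2!/19! = 1/5290740
Racah Σ t=1..3: t=1:−1/7257600 t=2:+1/2073600 t=3:−1/7257600 = 1/4838400
⇒ 3j(8 3 7; 0 0 0)² = 252/20995, sgn -1
Racah Σ t=0..1: t=0:+1/23224320 t=1:−1/7257600 = -11/116121600
⇒ 3j(8 3 7; 0 -2 2)² = 121/8398, sgn +1
4πI² = N·(3j₀)²·(3jₘ)² = 320166/1037153
I = -1·√(0.308697/4π) = -0.15673329

-0.156733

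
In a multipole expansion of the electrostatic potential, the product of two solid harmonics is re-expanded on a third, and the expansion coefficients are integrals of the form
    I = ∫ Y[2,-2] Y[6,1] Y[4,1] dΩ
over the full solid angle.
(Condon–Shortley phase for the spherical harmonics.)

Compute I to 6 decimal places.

-0.094091

m-sum 0 ✓  L=12 even ✓  4≤4≤8 ✓
Π(2lᵢ+1) = 5×13×9 = 585
triangle coeff Δ(2,6,4) = 1/6435
Σ_t [2,2]: t=2:+1/2304 = 1/2304
(3j)²=5/143 [(2 6 4; 0 0 0)], sign=+1
Σ_t [4,4]: t=4:+1/17280 = 1/17280
(3j)²=7/1287 [(2 6 4; -2 1 1)], sign=-1
⇒ 4πI² = 175/1573
I = (-1)√(175/1573/(4π)) = -0.09409136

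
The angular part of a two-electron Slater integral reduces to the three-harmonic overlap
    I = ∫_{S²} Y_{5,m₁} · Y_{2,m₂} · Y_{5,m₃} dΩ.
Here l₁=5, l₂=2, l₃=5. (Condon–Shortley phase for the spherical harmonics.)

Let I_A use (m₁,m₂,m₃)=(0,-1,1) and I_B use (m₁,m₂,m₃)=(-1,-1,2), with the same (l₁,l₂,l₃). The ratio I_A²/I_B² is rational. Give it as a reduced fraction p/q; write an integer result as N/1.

5/42

Shared (l₁,l₂,l₃)=(5,2,5): N and (l;000)² cancel in I_A²/I_B².
A: Δ = 2!·8!·2!/13! = 1/38610; Racah Σ t=0..1: t=0:+1/1440 t=1:−1/1152 = -1/5760; ⇒ 3j(5 2 5; 0 -1 1)² = 1/858, sgn -1
B: Δ = 2!·8!·2!/13! = 1/38610; Racah Σ t=0..1: t=0:+1/2880 t=1:−1/1440 = -1/2880; ⇒ 3j(5 2 5; -1 -1 2)² = 7/715, sgn +1
I_A²/I_B² = (1/858)/(7/715) = 5/42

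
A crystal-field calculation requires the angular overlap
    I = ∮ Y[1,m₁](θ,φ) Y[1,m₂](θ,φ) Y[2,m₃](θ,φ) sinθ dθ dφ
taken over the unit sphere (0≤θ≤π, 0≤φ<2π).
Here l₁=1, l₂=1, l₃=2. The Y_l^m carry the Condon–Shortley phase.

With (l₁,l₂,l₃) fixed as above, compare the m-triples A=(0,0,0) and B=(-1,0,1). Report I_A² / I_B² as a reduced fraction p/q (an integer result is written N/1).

Shared (l₁,l₂,l₃)=(1,1,2): N and (l;000)² cancel in I_A²/I_B².
A: Δ = 0!·2!·2!/5! = 1/30; Racah Σ t=0..0: t=0:+1/1 = 1/1; ⇒ 3j(1 1 2; 0 0 0)² = 2/15, sgn +1
B: Δ = 0!·2!·2!/5! = 1/30; Racah Σ t=0..0: t=0:+1/2 = 1/2; ⇒ 3j(1 1 2; -1 0 1)² = 1/10, sgn -1
I_A²/I_B² = (2/15)/(1/10) = 4/3

4/3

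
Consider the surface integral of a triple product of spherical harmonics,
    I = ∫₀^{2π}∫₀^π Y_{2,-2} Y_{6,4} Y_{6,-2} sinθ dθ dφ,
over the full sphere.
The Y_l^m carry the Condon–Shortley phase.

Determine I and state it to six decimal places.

-0.153870

m-sum 0 ✓  L=14 even ✓  4≤6≤8 ✓
Π(2lᵢ+1) = 5×13×13 = 845
triangle coeff Δ(2,6,6) = 1/90090
Σ_t [0,2]: t=0:+1/69120 t=1:−1/14400 t=2:+1/69120 = -7/172800
(3j)²=14/715 [(2 6 6; 0 0 0)], sign=-1
Σ_t [2,2]: t=2:+1/322560 = 1/322560
(3j)²=18/1001 [(2 6 6; -2 4 -2)], sign=+1
⇒ 4πI² = 36/121
I = (-1)√(36/121/(4π)) = -0.15386989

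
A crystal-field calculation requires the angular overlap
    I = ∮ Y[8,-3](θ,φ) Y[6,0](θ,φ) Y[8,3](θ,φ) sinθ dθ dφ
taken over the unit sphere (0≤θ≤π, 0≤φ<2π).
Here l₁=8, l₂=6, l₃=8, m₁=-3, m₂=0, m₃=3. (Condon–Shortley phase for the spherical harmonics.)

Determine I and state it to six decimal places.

0.083252

Rules hold: Σm=0, L=22 even, 2≤8≤14.
N = 17·13·17 = 3757
Δ = 6!·10!·6!/23! = 1/13742520792
Racah Σ t=0..6: t=0:+1/41803776000 t=1:−1/435456000 t=2:+1/39813120 t=3:−1/18662400 t=4:+1/39813120 t=5:−1/435456000 t=6:+1/41803776000 = -11/1393459200
⇒ 3j(8 6 8; 0 0 0)² = 600/96577, sgn -1
Racah Σ t=1..6: t=1:−1/52254720000 t=2:+1/836075520 t=3:−1/104509440 t=4:+1/69672960 t=5:−1/248832000 t=6:+1/7464960000 = 31/14929920000
⇒ 3j(8 6 8; -3 0 3)² = 2883/772616, sgn -1
4πI² = N·(3j₀)²·(3jₘ)² = 216225/2482597
I = +1·√(0.0870963/4π) = 0.08325204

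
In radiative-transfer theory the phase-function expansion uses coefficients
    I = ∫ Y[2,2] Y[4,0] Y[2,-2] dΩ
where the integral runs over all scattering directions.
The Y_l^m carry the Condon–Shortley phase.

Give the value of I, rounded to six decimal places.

m-sum 0 ✓  L=8 even ✓  2≤2≤6 ✓
Π(2lᵢ+1) = 5×9×5 = 225
triangle coeff Δ(2,4,2) = 1/630
Σ_t [2,2]: t=2:+1/16 = 1/16
(3j)²=2/35 [(2 4 2; 0 0 0)], sign=+1
Σ_t [0,0]: t=0:+1/576 = 1/576
(3j)²=1/630 [(2 4 2; 2 0 -2)], sign=+1
⇒ 4πI² = 1/49
I = (+1)√(1/49/(4π)) = 0.04029926

0.040299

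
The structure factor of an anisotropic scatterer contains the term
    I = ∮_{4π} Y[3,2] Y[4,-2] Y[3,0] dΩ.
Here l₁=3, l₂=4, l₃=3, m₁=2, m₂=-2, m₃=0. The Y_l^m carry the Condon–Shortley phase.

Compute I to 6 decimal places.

m-sum 0 ✓  L=10 even ✓  1≤3≤7 ✓
Π(2lᵢ+1) = 7×9×7 = 441
triangle coeff Δ(3,4,3) = 1/34650
Σ_t [1,3]: t=1:−1/72 t=2:+1/16 t=3:−1/72 = 5/144
(3j)²=2/77 [(3 4 3; 0 0 0)], sign=-1
Σ_t [0,1]: t=0:+1/96 t=1:−1/72 = -1/288
(3j)²=1/462 [(3 4 3; 2 -2 0)], sign=+1
⇒ 4πI² = 3/121
I = (-1)√(3/121/(4π)) = -0.04441841

-0.044418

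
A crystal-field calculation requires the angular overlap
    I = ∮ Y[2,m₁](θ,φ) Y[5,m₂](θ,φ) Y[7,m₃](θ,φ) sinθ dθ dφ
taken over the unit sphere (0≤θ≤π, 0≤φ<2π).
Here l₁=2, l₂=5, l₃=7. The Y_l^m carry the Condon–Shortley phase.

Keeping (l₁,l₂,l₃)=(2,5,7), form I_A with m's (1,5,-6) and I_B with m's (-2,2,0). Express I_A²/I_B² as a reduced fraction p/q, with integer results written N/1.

286/35

Shared (l₁,l₂,l₃)=(2,5,7): N and (l;000)² cancel in I_A²/I_B².
A: Δ = 0!·4!·10!/15! = 1/15015; Racah Σ t=0..0: t=0:+1/21772800 = 1/21772800; ⇒ 3j(2 5 7; 1 5 -6)² = 2/105, sgn -1
B: Δ = 0!·4!·10!/15! = 1/15015; Racah Σ t=0..0: t=0:+1/725760 = 1/725760; ⇒ 3j(2 5 7; -2 2 0)² = 1/429, sgn -1
I_A²/I_B² = (2/105)/(1/429) = 286/35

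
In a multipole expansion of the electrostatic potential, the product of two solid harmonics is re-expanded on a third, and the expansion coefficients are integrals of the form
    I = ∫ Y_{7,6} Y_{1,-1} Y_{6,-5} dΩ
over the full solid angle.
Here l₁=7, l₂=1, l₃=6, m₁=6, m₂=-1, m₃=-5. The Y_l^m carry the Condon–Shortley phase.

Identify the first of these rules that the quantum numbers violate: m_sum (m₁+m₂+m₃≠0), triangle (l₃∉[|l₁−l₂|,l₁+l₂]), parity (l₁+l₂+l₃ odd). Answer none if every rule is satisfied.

azimuthal sum: 6 − 1 − 5 = 0  ✓
6 ≤ 6 ≤ 8 (triangle on l)  ✓
L = 7 + 1 + 6 = 14 (even)  ✓

none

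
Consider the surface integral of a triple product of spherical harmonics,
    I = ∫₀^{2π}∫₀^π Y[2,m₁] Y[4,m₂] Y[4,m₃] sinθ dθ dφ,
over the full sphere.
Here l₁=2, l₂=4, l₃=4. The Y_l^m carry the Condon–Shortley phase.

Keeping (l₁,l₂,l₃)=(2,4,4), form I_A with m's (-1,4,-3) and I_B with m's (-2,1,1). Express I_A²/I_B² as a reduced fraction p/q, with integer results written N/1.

l's match ⇒ only the (l;m) 3-j factors differ between A and B.
A: triangle coeff Δ(2,4,4) = 1/13860; Σ_t [2,2]: t=2:+1/1440 = 1/1440; (3j)²=7/165 [(2 4 4; -1 4 -3)], sign=-1
B: triangle coeff Δ(2,4,4) = 1/13860; Σ_t [2,2]: t=2:+1/144 = 1/144; (3j)²=10/231 [(2 4 4; -2 1 1)], sign=-1
I_A²/I_B² = (7/165)/(10/231) = 49/50

49/50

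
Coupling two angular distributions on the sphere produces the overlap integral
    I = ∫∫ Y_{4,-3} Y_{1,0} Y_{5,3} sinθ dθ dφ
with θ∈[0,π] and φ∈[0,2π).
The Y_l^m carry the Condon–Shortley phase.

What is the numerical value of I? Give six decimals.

-0.196426

Checks pass: Σm=0; 10 even; l₃=5∈[3,5].
(2·4+1)(2·1+1)(2·5+1) = 297
Δ: 0! 8! 2! / 11! → 1/495
sum: t=0:+1/576 = 1/576
3j²(4 1 5; 0 0 0) = Δ·Π!·Σ² = 5/99  (sign -1)
sum: t=0:+1/5040 = 1/5040
3j²(4 1 5; -3 0 3) = Δ·Π!·Σ² = 16/495  (sign +1)
combine: 4πI² = 297·5/99·16/495 = 16/33
take √, sign -1: I = -0.19642560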